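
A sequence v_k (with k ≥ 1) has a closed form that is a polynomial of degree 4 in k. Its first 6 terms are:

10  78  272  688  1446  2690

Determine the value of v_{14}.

55338

1st diffs: 68, 194, 416, 758, 1244.
2nd diffs: 126, 222, 342, 486.
3rd diffs: 96, 120, 144.
4th diffs: 24, 24 (constant).
Newton forward-difference form: v_k = 10 + 68·C(k-1,1) + 126·C(k-1,2) + 96·C(k-1,3) + 24·C(k-1,4).
At k = 14: k-1 = 13, so v_{14} = 10 + 884 + 9828 + 27456 + 17160 = 55338.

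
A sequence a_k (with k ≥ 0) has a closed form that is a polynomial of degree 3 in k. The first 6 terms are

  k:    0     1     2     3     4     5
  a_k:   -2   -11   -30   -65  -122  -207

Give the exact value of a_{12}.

-2090

1st diffs: -9, -19, -35, -57, -85.
2nd diffs: -10, -16, -22, -28.
3rd diffs: -6, -6, -6 (constant).
So a_k = -k^3 - 2k^2 - 6k - 2.
Evaluating at k = 12 gives a_{12} = -2090.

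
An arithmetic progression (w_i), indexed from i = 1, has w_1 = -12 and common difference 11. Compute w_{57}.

604

w_i = -12 + (i - 1)·11.
w_{57} = -12 + 56·11 = 604.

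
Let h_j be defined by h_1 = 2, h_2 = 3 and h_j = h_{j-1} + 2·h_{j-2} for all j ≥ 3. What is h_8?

Compute successive terms:
h_3 = 7;  h_4 = 13;  h_5 = 27;  h_6 = 53;  h_7 = 107;  h_8 = 213.
(Characteristic roots are 2 and -1.)

213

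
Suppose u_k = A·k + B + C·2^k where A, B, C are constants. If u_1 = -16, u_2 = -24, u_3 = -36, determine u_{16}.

-131144

The three given values yield: A + B + 2C = -16; 2A + B + 4C = -24; 3A + B + 8C = -36.
Subtracting the first from the second: A + 2C = -8.
Subtracting the second from the third: A + 4C = -12.
Solving: C = -2, A = -4, then B = -8.
Therefore u_{16} = -64 + (-8) + (-2)·65536 = -131144.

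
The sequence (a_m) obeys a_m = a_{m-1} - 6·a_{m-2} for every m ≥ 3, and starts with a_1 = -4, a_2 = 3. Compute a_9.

-2313

Iterate the recurrence:
a_3 = 27; a_4 = 9; a_5 = -153; a_6 = -207; a_7 = 711; a_8 = 1953; a_9 = -2313.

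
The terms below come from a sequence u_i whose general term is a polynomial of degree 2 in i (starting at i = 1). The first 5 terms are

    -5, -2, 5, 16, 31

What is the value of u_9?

131

1st diffs: 3, 7, 11, 15.
2nd diffs: 4, 4, 4 (constant).
Newton forward-difference form: u_i = -5 + 3·C(i-1,1) + 4·C(i-1,2).
At i = 9: i-1 = 8, so u_9 = -5 + 24 + 112 = 131.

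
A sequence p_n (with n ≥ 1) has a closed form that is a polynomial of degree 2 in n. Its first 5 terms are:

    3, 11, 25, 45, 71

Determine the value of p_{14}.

1st diffs: 8, 14, 20, 26.
2nd diffs: 6, 6, 6 (constant).
Newton forward-difference form: p_n = 3 + 8·C(n-1,1) + 6·C(n-1,2).
At n = 14: n-1 = 13, so p_{14} = 3 + 104 + 468 = 575.

575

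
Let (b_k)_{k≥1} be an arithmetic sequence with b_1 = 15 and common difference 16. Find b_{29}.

463

b_k = 15 + (k - 1)·16.
b_{29} = 15 + 28·16 = 463.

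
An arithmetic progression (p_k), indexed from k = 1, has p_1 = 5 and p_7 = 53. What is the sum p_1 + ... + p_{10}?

410

Common difference d = (53 - 5) / (7 - 1) = 8.
p_k = 5 + (k - 1)·8.
p_{10} = 77; S = 10·(5 + 77)/2 = 410.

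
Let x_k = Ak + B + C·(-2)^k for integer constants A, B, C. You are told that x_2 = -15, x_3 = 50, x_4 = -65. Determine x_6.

-295

Plug in k = 2, 3, 4: 2A + B + 4C = -15; 3A + B - 8C = 50; 4A + B + 16C = -65.
Subtracting the first from the second: A - 12C = 65.
Subtracting the second from the third: A + 24C = -115.
Solving: C = -5, A = 5, then B = -5.
So x_k = 5·k + (-5) + (-5)·(-2)^k; at k=6 this is -295.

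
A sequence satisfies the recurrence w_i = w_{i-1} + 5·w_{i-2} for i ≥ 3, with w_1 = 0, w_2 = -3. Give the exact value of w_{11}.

-18573

Step forward from the initial values:
w_3 = -3  w_4 = -18  w_5 = -33  w_6 = -123  w_7 = -288  w_8 = -903  w_9 = -2343  w_{10} = -6858  w_{11} = -18573.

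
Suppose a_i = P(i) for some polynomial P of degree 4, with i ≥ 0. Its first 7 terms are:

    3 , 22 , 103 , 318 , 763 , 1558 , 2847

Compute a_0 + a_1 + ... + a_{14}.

1st diffs: 19, 81, 215, 445, 795, 1289.
2nd diffs: 62, 134, 230, 350, 494.
3rd diffs: 72, 96, 120, 144.
4th diffs: 24, 24, 24 (constant).
Newton forward-difference form: a_i = 3 + 19·C(i,1) + 62·C(i,2) + 72·C(i,3) + 24·C(i,4).
Continuing: …, 4798, 7603, 11478, 16663, …, a_{14} = 56143.
Summing i = 0..14 (15 terms) gives 200602.

200602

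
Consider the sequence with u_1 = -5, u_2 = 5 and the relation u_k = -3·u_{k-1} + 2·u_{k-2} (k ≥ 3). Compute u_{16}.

356363365

Applying the relation repeatedly:
u_3 = -25;  u_4 = 85;  u_5 = -305;  …;  u_{13} = -7888145;  u_{14} = 28094045;  u_{15} = -100058425;  u_{16} = 356363365.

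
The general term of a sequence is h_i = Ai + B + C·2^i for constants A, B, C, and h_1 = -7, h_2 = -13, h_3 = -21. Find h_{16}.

Plug in i = 1, 2, 3: A + B + 2C = -7; 2A + B + 4C = -13; 3A + B + 8C = -21.
Subtracting the first from the second: A + 2C = -6.
Subtracting the second from the third: A + 4C = -8.
Solving: C = -1, A = -4, then B = -1.
So h_i = -4·i + (-1) + (-1)·2^i; at i=16 this is -65601.

-65601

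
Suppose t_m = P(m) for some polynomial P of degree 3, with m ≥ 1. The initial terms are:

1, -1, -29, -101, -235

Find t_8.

1st diffs: -2, -28, -72, -134.
2nd diffs: -26, -44, -62.
3rd diffs: -18, -18 (constant).
Newton forward-difference form: t_m = 1 + (-2)·C(m-1,1) + (-26)·C(m-1,2) + (-18)·C(m-1,3).
At m = 8: m-1 = 7, so t_8 = 1 - 14 - 546 - 630 = -1189.

-1189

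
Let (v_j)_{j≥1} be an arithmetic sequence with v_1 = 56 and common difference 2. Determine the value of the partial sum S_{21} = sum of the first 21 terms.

1596

v_j = 56 + (j - 1)·2.
v_{21} = 96; S = 21·(56 + 96)/2 = 1596.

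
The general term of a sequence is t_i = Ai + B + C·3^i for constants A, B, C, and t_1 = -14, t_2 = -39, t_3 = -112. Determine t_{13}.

The three given values yield: A + B + 3C = -14; 2A + B + 9C = -39; 3A + B + 27C = -112.
Subtracting the first from the second: A + 6C = -25.
Subtracting the second from the third: A + 18C = -73.
Solving: C = -4, A = -1, then B = -1.
Therefore t_{13} = -13 + (-1) + (-4)·1594323 = -6377306.

-6377306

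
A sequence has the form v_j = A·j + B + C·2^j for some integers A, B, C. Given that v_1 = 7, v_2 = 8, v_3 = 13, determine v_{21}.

At j = 1, 2, 3: A + B + 2C = 7; 2A + B + 4C = 8; 3A + B + 8C = 13.
Subtracting the first from the second: A + 2C = 1.
Subtracting the second from the third: A + 4C = 5.
Solving: C = 2, A = -3, then B = 6.
Hence v_{21} = -3·21 + 6 + 2·2097152 = 4194247.

4194247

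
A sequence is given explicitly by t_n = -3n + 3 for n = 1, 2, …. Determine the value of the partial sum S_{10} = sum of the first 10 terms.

-135

Over n = 1..10: Σn = 55.
Total = (-3)·55 + (3)·10 = -135.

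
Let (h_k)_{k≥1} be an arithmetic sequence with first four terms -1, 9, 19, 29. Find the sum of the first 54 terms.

14256

Common difference d = 10.
h_k = -1 + (k - 1)·10.
h_{54} = 529; S = 54·(-1 + 529)/2 = 14256.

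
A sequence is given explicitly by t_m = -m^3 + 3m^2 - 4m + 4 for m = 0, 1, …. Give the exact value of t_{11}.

t_{11} = -1·11^3 + 3·11^2 - 4·11 + 4 = -1008.

-1008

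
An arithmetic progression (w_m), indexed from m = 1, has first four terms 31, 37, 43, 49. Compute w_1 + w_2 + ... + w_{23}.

2231

Common difference d = 6.
w_m = 31 + (m - 1)·6.
w_{23} = 163; S = 23·(31 + 163)/2 = 2231.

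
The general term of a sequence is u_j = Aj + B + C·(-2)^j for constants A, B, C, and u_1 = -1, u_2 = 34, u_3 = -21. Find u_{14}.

81994

The three given values yield: A + B - 2C = -1; 2A + B + 4C = 34; 3A + B - 8C = -21.
Subtracting the first from the second: A + 6C = 35.
Subtracting the second from the third: A - 12C = -55.
Solving: C = 5, A = 5, then B = 4.
Therefore u_{14} = 70 + 4 + 5·16384 = 81994.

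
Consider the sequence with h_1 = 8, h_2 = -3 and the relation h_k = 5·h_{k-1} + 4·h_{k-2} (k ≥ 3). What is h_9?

Compute successive terms:
h_3 = 17, h_4 = 73, h_5 = 433, h_6 = 2457, h_7 = 14017, h_8 = 79913, h_9 = 455633.

455633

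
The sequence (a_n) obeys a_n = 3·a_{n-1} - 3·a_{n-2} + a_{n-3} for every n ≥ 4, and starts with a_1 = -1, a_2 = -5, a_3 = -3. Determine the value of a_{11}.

229

Compute successive terms:
a_4 = 5;  a_5 = 19;  a_6 = 39;  a_7 = 65;  a_8 = 97;  a_9 = 135;  a_{10} = 179;  a_{11} = 229.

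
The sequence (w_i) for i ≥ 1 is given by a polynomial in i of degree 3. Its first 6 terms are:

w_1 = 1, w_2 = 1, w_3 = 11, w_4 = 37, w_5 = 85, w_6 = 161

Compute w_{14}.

1st diffs: 0, 10, 26, 48, 76.
2nd diffs: 10, 16, 22, 28.
3rd diffs: 6, 6, 6 (constant).
Newton forward-difference form: w_i = 1 + 10·C(i-1,2) + 6·C(i-1,3).
At i = 14: i-1 = 13, so w_{14} = 1 + 780 + 1716 = 2497.

2497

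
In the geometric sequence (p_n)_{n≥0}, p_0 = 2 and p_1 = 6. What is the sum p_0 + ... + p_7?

6560

Common ratio r = 3.
p_n = 2·3^(n-0).
S = 2·(3^8 - 1)/(3 - 1) = 2·(6561 - 1)/(2) = 6560.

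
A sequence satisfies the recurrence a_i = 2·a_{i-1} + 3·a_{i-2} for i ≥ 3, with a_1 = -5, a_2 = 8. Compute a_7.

Iterate the recurrence:
a_3 = 1, a_4 = 26, a_5 = 55, a_6 = 188, a_7 = 541.
(Characteristic roots are 3 and -1.)

541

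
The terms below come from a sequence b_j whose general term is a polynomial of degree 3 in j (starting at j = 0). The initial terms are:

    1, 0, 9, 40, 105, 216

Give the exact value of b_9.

1st diffs: -1, 9, 31, 65, 111.
2nd diffs: 10, 22, 34, 46.
3rd diffs: 12, 12, 12 (constant).
So b_j = 2j^3 - j^2 - 2j + 1.
Evaluating at j = 9 gives b_9 = 1360.

1360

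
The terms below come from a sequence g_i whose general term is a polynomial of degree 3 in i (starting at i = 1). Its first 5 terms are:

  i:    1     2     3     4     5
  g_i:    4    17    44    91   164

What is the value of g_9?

836

1st diffs: 13, 27, 47, 73.
2nd diffs: 14, 20, 26.
3rd diffs: 6, 6 (constant).
So g_i = i^3 + i^2 + 3i - 1.
Evaluating at i = 9 gives g_9 = 836.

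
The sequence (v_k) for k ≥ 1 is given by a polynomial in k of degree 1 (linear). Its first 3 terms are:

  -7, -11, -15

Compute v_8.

1st diffs: -4, -4 (constant).
So v_k = -4k - 3.
Evaluating at k = 8 gives v_8 = -35.

-35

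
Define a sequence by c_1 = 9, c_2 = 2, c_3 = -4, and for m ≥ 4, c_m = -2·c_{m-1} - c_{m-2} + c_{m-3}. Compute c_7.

-19

Step forward from the initial values:
c_4 = 15;  c_5 = -24;  c_6 = 29;  c_7 = -19.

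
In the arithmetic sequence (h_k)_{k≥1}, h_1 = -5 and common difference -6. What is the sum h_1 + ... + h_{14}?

-616

h_k = -5 + (k - 1)·(-6).
h_{14} = -83; S = 14·(-5 + (-83))/2 = -616.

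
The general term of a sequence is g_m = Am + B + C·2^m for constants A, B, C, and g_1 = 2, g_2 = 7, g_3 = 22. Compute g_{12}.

At m = 1, 2, 3: A + B + 2C = 2; 2A + B + 4C = 7; 3A + B + 8C = 22.
Subtracting the first from the second: A + 2C = 5.
Subtracting the second from the third: A + 4C = 15.
Solving: C = 5, A = -5, then B = -3.
Hence g_{12} = -5·12 + (-3) + 5·4096 = 20417.

20417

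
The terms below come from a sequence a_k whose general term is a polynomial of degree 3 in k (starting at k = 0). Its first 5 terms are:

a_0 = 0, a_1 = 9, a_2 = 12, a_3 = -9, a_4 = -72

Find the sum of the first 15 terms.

-26355

1st diffs: 9, 3, -21, -63.
2nd diffs: -6, -24, -42.
3rd diffs: -18, -18 (constant).
Newton forward-difference form: a_k = 9·C(k,1) + (-6)·C(k,2) + (-18)·C(k,3).
Continuing: …, -195, -396, -693, -1104, …, a_{14} = -6972.
Summing k = 0..14 (15 terms) gives -26355.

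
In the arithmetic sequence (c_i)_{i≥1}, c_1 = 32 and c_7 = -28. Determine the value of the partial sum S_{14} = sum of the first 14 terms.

-462

Common difference d = (-28 - 32) / (7 - 1) = -10.
c_i = 32 + (i - 1)·(-10).
c_{14} = -98; S = 14·(32 + (-98))/2 = -462.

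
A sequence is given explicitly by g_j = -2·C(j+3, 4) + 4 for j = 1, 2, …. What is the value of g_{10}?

C(13, 4) = 715, so g_{10} = -1426.

-1426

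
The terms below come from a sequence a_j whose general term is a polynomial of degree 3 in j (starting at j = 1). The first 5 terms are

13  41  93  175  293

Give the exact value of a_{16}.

5683

1st diffs: 28, 52, 82, 118.
2nd diffs: 24, 30, 36.
3rd diffs: 6, 6 (constant).
Newton forward-difference form: a_j = 13 + 28·C(j-1,1) + 24·C(j-1,2) + 6·C(j-1,3).
At j = 16: j-1 = 15, so a_{16} = 13 + 420 + 2520 + 2730 = 5683.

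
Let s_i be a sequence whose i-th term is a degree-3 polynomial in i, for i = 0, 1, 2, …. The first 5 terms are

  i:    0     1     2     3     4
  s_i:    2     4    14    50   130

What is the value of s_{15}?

1st diffs: 2, 10, 36, 80.
2nd diffs: 8, 26, 44.
3rd diffs: 18, 18 (constant).
Newton forward-difference form: s_i = 2 + 2·C(i,1) + 8·C(i,2) + 18·C(i,3).
At i = 15: i = 15, so s_{15} = 2 + 30 + 840 + 8190 = 9062.

9062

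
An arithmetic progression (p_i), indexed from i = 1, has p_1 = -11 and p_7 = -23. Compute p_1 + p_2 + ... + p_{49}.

Common difference d = (-23 - (-11)) / (7 - 1) = -2.
p_i = -11 + (i - 1)·(-2).
p_{49} = -107; S = 49·(-11 + (-107))/2 = -2891.

-2891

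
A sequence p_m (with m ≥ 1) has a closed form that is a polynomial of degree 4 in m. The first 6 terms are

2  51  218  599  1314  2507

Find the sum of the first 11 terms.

1st diffs: 49, 167, 381, 715, 1193.
2nd diffs: 118, 214, 334, 478.
3rd diffs: 96, 120, 144.
4th diffs: 24, 24 (constant).
So p_m = m^4 + 6m^3 - 2m^2 - 2m - 1.
Continuing: …, 4346, 7023, 10754, 15779, …, p_{11} = 22362.
Summing m = 1..11 (11 terms) gives 64955.

64955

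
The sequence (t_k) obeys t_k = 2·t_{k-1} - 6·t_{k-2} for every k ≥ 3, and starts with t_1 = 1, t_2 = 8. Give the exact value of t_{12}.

Applying the relation repeatedly:
t_3 = 10  t_4 = -28  t_5 = -116  t_6 = -64  t_7 = 568  t_8 = 1520  t_9 = -368  t_{10} = -9856  t_{11} = -17504  t_{12} = 24128.

24128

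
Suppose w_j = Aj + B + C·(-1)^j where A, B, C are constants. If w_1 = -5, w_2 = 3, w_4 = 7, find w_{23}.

The three given values yield: A + B - C = -5; 2A + B + C = 3; 4A + B + C = 7.
Subtracting the first from the second: A + 2C = 8.
Subtracting the second from the third: 2A = 4.
Solving: C = 3, A = 2, then B = -4.
Hence w_{23} = 2·23 + (-4) + 3·(-1) = 39.

39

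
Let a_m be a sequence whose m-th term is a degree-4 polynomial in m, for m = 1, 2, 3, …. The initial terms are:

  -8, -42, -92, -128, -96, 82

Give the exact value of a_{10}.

4654

1st diffs: -34, -50, -36, 32, 178.
2nd diffs: -16, 14, 68, 146.
3rd diffs: 30, 54, 78.
4th diffs: 24, 24 (constant).
Newton forward-difference form: a_m = -8 + (-34)·C(m-1,1) + (-16)·C(m-1,2) + 30·C(m-1,3) + 24·C(m-1,4).
At m = 10: m-1 = 9, so a_{10} = -8 - 306 - 576 + 2520 + 3024 = 4654.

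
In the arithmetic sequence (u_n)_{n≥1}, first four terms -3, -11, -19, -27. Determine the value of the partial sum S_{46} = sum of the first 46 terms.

-8418

Common difference d = -8.
u_n = -3 + (n - 1)·(-8).
u_{46} = -363; S = 46·(-3 + (-363))/2 = -8418.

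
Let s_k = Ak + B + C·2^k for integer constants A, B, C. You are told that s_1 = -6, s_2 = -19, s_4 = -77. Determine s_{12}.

-16437

Plug in k = 1, 2, 4: A + B + 2C = -6; 2A + B + 4C = -19; 4A + B + 16C = -77.
Subtracting the first from the second: A + 2C = -13.
Subtracting the second from the third: 2A + 12C = -58.
Solving: C = -4, A = -5, then B = 7.
So s_k = -5·k + 7 + (-4)·2^k; at k=12 this is -16437.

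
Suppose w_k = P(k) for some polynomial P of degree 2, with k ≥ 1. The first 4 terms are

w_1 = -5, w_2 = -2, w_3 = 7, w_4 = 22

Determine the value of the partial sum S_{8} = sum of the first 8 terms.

1st diffs: 3, 9, 15.
2nd diffs: 6, 6 (constant).
Newton forward-difference form: w_k = -5 + 3·C(k-1,1) + 6·C(k-1,2).
Continuing: 43, 70, 103, 142.
Summing k = 1..8 (8 terms) gives 380.

380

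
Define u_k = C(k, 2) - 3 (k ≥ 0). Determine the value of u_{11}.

52

C(11, 2) = 55, so u_{11} = 52.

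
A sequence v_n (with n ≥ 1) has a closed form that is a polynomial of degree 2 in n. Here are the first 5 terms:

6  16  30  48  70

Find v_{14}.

448

1st diffs: 10, 14, 18, 22.
2nd diffs: 4, 4, 4 (constant).
Newton forward-difference form: v_n = 6 + 10·C(n-1,1) + 4·C(n-1,2).
At n = 14: n-1 = 13, so v_{14} = 6 + 130 + 312 = 448.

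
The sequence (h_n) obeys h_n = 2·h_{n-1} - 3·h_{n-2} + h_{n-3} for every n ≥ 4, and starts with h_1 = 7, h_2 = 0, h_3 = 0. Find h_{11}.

Compute successive terms:
h_4 = 7;  h_5 = 14;  h_6 = 7;  h_7 = -21;  h_8 = -49;  h_9 = -28;  h_{10} = 70;  h_{11} = 175.

175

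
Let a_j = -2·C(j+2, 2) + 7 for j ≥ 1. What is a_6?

-49

C(8, 2) = 28, so a_6 = -49.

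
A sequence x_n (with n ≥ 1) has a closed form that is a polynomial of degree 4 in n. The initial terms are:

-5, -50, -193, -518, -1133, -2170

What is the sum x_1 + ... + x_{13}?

-122551

1st diffs: -45, -143, -325, -615, -1037.
2nd diffs: -98, -182, -290, -422.
3rd diffs: -84, -108, -132.
4th diffs: -24, -24 (constant).
So x_n = -n^4 - 4n^3 - 2n + 2.
Continuing: …, -3785, -6158, -9493, -14018, …, x_{13} = -37373.
Summing n = 1..13 (13 terms) gives -122551.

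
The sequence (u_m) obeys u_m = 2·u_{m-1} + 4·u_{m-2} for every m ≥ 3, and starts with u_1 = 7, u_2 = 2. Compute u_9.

Iterate the recurrence:
u_3 = 32, u_4 = 72, u_5 = 272, u_6 = 832, u_7 = 2752, u_8 = 8832, u_9 = 28672.

28672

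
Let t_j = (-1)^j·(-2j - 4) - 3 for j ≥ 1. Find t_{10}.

(-1)^10 = 1; -2j - 4 at j=10 is -24; so t_{10} = -27.

-27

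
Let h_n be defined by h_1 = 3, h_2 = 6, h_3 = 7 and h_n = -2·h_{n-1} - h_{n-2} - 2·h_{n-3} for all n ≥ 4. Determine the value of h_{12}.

Applying the relation repeatedly:
h_4 = -26, h_5 = 33, h_6 = -54, h_7 = 127, h_8 = -266, h_9 = 513, h_{10} = -1014, h_{11} = 2047, h_{12} = -4106.

-4106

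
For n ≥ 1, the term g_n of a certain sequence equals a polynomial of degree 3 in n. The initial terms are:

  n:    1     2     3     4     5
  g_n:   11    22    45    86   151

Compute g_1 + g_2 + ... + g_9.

1st diffs: 11, 23, 41, 65.
2nd diffs: 12, 18, 24.
3rd diffs: 6, 6 (constant).
Newton forward-difference form: g_n = 11 + 11·C(n-1,1) + 12·C(n-1,2) + 6·C(n-1,3).
Continuing: 246, 377, 550, 771.
Summing n = 1..9 (9 terms) gives 2259.

2259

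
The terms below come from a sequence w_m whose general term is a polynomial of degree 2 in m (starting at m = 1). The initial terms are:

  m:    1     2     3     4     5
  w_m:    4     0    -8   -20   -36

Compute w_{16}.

1st diffs: -4, -8, -12, -16.
2nd diffs: -4, -4, -4 (constant).
Newton forward-difference form: w_m = 4 + (-4)·C(m-1,1) + (-4)·C(m-1,2).
At m = 16: m-1 = 15, so w_{16} = 4 - 60 - 420 = -476.

-476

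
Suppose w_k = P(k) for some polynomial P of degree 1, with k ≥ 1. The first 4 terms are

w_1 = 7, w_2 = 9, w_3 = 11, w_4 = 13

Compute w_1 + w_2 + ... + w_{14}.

280

1st diffs: 2, 2, 2 (constant).
So w_k = 2k + 5.
Continuing: …, 15, 17, 19, 21, …, w_{14} = 33.
Summing k = 1..14 (14 terms) gives 280.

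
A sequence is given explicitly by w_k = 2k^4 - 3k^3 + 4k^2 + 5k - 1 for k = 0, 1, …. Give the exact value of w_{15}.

92099

w_{15} = 2·15^4 - 3·15^3 + 4·15^2 + 5·15 - 1 = 92099.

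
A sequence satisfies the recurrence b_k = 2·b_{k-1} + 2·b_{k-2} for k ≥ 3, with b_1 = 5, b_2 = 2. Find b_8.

Compute successive terms:
b_3 = 14, b_4 = 32, b_5 = 92, b_6 = 248, b_7 = 680, b_8 = 1856.

1856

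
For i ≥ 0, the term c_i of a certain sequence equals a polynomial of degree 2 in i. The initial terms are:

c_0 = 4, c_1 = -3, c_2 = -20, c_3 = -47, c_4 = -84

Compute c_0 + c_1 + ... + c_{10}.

-1991

1st diffs: -7, -17, -27, -37.
2nd diffs: -10, -10, -10 (constant).
Newton forward-difference form: c_i = 4 + (-7)·C(i,1) + (-10)·C(i,2).
Continuing: …, -131, -188, -255, -332, …, c_{10} = -516.
Summing i = 0..10 (11 terms) gives -1991.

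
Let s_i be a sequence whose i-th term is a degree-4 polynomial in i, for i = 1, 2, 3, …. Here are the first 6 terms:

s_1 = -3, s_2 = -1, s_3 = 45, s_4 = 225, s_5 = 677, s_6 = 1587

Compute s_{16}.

1st diffs: 2, 46, 180, 452, 910.
2nd diffs: 44, 134, 272, 458.
3rd diffs: 90, 138, 186.
4th diffs: 48, 48 (constant).
Newton forward-difference form: s_i = -3 + 2·C(i-1,1) + 44·C(i-1,2) + 90·C(i-1,3) + 48·C(i-1,4).
At i = 16: i-1 = 15, so s_{16} = -3 + 30 + 4620 + 40950 + 65520 = 111117.

111117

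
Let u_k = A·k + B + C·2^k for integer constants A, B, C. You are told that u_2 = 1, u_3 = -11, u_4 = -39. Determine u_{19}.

-2097067

Plug in k = 2, 3, 4: 2A + B + 4C = 1; 3A + B + 8C = -11; 4A + B + 16C = -39.
Subtracting the first from the second: A + 4C = -12.
Subtracting the second from the third: A + 8C = -28.
Solving: C = -4, A = 4, then B = 9.
So u_k = 4·k + 9 + (-4)·2^k; at k=19 this is -2097067.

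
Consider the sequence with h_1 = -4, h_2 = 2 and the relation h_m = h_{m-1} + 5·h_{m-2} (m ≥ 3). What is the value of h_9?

Applying the relation repeatedly:
h_3 = -18  h_4 = -8  h_5 = -98  h_6 = -138  h_7 = -628  h_8 = -1318  h_9 = -4458.

-4458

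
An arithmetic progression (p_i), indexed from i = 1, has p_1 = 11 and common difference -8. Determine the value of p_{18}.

-125

p_i = 11 + (i - 1)·(-8).
p_{18} = 11 + 17·(-8) = -125.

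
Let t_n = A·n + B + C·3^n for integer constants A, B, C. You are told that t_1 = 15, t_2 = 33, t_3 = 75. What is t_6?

Plug in n = 1, 2, 3: A + B + 3C = 15; 2A + B + 9C = 33; 3A + B + 27C = 75.
Subtracting the first from the second: A + 6C = 18.
Subtracting the second from the third: A + 18C = 42.
Solving: C = 2, A = 6, then B = 3.
Therefore t_6 = 36 + 3 + 2·729 = 1497.

1497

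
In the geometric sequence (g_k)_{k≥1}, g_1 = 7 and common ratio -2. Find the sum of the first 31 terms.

g_k = 7·(-2)^(k-1).
S = 7·((-2)^31 - 1)/(-2 - 1) = 7·(-2147483648 - 1)/(-3) = 5010795181.

5010795181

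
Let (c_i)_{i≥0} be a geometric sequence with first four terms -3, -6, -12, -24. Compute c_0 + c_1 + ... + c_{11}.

-12285

Common ratio r = 2.
c_i = (-3)·2^(i-0).
S = (-3)·(2^12 - 1)/(2 - 1) = (-3)·(4096 - 1)/(1) = -12285.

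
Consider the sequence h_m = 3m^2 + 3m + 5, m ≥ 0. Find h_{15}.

h_{15} = 3·15^2 + 3·15 + 5 = 725.

725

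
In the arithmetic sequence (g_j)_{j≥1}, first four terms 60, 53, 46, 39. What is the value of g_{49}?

-276

Common difference d = -7.
g_j = 60 + (j - 1)·(-7).
g_{49} = 60 + 48·(-7) = -276.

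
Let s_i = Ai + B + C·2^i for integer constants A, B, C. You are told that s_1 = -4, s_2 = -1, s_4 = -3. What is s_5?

-14

At i = 1, 2, 4: A + B + 2C = -4; 2A + B + 4C = -1; 4A + B + 16C = -3.
Subtracting the first from the second: A + 2C = 3.
Subtracting the second from the third: 2A + 12C = -2.
Solving: C = -1, A = 5, then B = -7.
Hence s_5 = 5·5 + (-7) + (-1)·32 = -14.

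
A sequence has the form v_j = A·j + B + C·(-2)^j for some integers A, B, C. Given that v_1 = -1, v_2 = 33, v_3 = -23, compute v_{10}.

Plug in j = 1, 2, 3: A + B - 2C = -1; 2A + B + 4C = 33; 3A + B - 8C = -23.
Subtracting the first from the second: A + 6C = 34.
Subtracting the second from the third: A - 12C = -56.
Solving: C = 5, A = 4, then B = 5.
So v_j = 4·j + 5 + 5·(-2)^j; at j=10 this is 5165.

5165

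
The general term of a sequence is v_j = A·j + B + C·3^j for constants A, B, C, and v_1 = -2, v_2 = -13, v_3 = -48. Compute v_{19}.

Write the equations: A + B + 3C = -2; 2A + B + 9C = -13; 3A + B + 27C = -48.
Subtracting the first from the second: A + 6C = -11.
Subtracting the second from the third: A + 18C = -35.
Solving: C = -2, A = 1, then B = 3.
Therefore v_{19} = 19 + 3 + (-2)·1162261467 = -2324522912.

-2324522912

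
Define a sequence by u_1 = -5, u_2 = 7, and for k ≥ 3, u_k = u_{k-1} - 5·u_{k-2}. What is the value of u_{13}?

42107

Applying the relation repeatedly:
u_3 = 32; u_4 = -3; u_5 = -163; …; u_{10} = -8963; u_{11} = 677; u_{12} = 45492; u_{13} = 42107.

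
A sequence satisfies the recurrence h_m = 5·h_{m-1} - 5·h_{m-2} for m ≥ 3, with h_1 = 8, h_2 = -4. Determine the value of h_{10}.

-715000

Iterate the recurrence:
h_3 = -60;  h_4 = -280;  h_5 = -1100;  h_6 = -4100;  h_7 = -15000;  h_8 = -54500;  h_9 = -197500;  h_{10} = -715000.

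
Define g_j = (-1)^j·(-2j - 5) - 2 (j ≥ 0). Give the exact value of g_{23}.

49

(-1)^23 = -1; -2j - 5 at j=23 is -51; so g_{23} = 49.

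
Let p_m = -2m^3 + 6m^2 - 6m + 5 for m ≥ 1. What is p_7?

-429

p_7 = -2·7^3 + 6·7^2 - 6·7 + 5 = -429.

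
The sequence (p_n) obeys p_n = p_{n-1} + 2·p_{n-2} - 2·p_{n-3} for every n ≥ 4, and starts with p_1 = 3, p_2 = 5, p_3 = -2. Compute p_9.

-72

Step forward from the initial values:
p_4 = 2  p_5 = -12  p_6 = -4  p_7 = -32  p_8 = -16  p_9 = -72.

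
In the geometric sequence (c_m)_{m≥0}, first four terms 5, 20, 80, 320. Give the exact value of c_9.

Common ratio r = 4.
c_m = 5·4^(m-0).
c_9 = 5·4^9 = 1310720.

1310720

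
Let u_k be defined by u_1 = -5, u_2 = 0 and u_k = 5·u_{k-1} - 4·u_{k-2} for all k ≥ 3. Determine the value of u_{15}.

447392420

Step forward from the initial values:
u_3 = 20; u_4 = 100; u_5 = 420; …; u_{12} = 6990500; u_{13} = 27962020; u_{14} = 111848100; u_{15} = 447392420.
(Characteristic roots are 4 and 1.)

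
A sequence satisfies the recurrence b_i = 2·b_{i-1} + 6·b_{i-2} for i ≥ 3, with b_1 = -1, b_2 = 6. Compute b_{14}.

b_3 = 6, b_4 = 48, b_5 = 132, …, b_{11} = 341088, b_{12} = 1244928, b_{13} = 4536384, b_{14} = 16542336.

16542336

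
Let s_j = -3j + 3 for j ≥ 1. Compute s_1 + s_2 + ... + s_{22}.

Over j = 1..22: Σj = 253.
Total = (-3)·253 + (3)·22 = -693.

-693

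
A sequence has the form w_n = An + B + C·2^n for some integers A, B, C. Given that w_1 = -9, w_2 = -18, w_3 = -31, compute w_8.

-552

The three given values yield: A + B + 2C = -9; 2A + B + 4C = -18; 3A + B + 8C = -31.
Subtracting the first from the second: A + 2C = -9.
Subtracting the second from the third: A + 4C = -13.
Solving: C = -2, A = -5, then B = 0.
Therefore w_8 = -40 + 0 + (-2)·256 = -552.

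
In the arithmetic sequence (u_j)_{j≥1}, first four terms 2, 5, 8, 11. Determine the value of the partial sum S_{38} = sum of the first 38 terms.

Common difference d = 3.
u_j = 2 + (j - 1)·3.
u_{38} = 113; S = 38·(2 + 113)/2 = 2185.

2185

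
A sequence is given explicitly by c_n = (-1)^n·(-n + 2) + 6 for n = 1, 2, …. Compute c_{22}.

(-1)^22 = 1; -n + 2 at n=22 is -20; so c_{22} = -14.

-14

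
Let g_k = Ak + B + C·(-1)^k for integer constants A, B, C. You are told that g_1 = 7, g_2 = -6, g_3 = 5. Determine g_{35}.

-27

The three given values yield: A + B - C = 7; 2A + B + C = -6; 3A + B - C = 5.
Subtracting the first from the second: A + 2C = -13.
Subtracting the second from the third: A - 2C = 11.
Solving: C = -6, A = -1, then B = 2.
Therefore g_{35} = -35 + 2 + (-6)·(-1) = -27.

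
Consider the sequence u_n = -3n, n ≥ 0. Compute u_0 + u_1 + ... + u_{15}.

-360

Over n = 0..15: Σn = 120.
Total = (-3)·120 = -360.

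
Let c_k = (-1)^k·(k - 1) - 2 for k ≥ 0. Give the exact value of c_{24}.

21

(-1)^24 = 1; k - 1 at k=24 is 23; so c_{24} = 21.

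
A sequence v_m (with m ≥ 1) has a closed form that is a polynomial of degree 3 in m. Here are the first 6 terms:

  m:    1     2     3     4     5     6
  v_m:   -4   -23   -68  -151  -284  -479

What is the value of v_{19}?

1st diffs: -19, -45, -83, -133, -195.
2nd diffs: -26, -38, -50, -62.
3rd diffs: -12, -12, -12 (constant).
Newton forward-difference form: v_m = -4 + (-19)·C(m-1,1) + (-26)·C(m-1,2) + (-12)·C(m-1,3).
At m = 19: m-1 = 18, so v_{19} = -4 - 342 - 3978 - 9792 = -14116.

-14116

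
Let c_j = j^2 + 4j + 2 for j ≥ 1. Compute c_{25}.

c_{25} = 1·25^2 + 4·25 + 2 = 727.

727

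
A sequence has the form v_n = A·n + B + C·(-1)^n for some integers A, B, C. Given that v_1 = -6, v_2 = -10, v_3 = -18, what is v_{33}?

-198

At n = 1, 2, 3: A + B - C = -6; 2A + B + C = -10; 3A + B - C = -18.
Subtracting the first from the second: A + 2C = -4.
Subtracting the second from the third: A - 2C = -8.
Solving: C = 1, A = -6, then B = 1.
So v_n = -6·n + 1 + 1·(-1)^n; at n=33 this is -198.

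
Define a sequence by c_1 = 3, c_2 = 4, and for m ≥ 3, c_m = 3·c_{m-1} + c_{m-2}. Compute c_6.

535

Compute successive terms:
c_3 = 15;  c_4 = 49;  c_5 = 162;  c_6 = 535.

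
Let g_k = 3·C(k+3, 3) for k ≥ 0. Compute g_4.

105

C(7, 3) = 35, so g_4 = 105.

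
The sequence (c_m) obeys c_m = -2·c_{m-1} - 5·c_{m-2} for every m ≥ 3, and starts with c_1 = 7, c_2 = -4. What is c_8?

214

c_3 = -27;  c_4 = 74;  c_5 = -13;  c_6 = -344;  c_7 = 753;  c_8 = 214.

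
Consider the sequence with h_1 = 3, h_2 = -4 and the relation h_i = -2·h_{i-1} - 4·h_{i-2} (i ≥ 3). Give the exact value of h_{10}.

Step forward from the initial values:
h_3 = -4  h_4 = 24  h_5 = -32  h_6 = -32  h_7 = 192  h_8 = -256  h_9 = -256  h_{10} = 1536.

1536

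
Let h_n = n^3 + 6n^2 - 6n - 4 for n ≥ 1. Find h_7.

h_7 = 1·7^3 + 6·7^2 - 6·7 - 4 = 591.

591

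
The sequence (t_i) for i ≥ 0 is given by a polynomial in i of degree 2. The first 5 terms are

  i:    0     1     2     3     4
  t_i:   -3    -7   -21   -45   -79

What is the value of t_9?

1st diffs: -4, -14, -24, -34.
2nd diffs: -10, -10, -10 (constant).
Newton forward-difference form: t_i = -3 + (-4)·C(i,1) + (-10)·C(i,2).
At i = 9: i = 9, so t_9 = -3 - 36 - 360 = -399.

-399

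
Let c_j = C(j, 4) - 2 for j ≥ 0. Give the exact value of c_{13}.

C(13, 4) = 715, so c_{13} = 713.

713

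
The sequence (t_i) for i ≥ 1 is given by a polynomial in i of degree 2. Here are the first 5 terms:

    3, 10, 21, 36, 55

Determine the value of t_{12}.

300

1st diffs: 7, 11, 15, 19.
2nd diffs: 4, 4, 4 (constant).
Newton forward-difference form: t_i = 3 + 7·C(i-1,1) + 4·C(i-1,2).
At i = 12: i-1 = 11, so t_{12} = 3 + 77 + 220 = 300.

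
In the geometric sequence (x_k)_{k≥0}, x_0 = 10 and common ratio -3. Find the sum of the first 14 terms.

-11957420

x_k = 10·(-3)^(k-0).
S = 10·((-3)^14 - 1)/(-3 - 1) = 10·(4782969 - 1)/(-4) = -11957420.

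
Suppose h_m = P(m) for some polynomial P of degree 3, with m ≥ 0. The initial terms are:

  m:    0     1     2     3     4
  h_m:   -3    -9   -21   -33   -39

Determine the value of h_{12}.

849

1st diffs: -6, -12, -12, -6.
2nd diffs: -6, 0, 6.
3rd diffs: 6, 6 (constant).
Newton forward-difference form: h_m = -3 + (-6)·C(m,1) + (-6)·C(m,2) + 6·C(m,3).
At m = 12: m = 12, so h_{12} = -3 - 72 - 396 + 1320 = 849.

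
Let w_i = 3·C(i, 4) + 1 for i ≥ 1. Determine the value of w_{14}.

C(14, 4) = 1001, so w_{14} = 3004.

3004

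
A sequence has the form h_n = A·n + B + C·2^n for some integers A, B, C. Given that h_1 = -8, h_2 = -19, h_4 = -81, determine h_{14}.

At n = 1, 2, 4: A + B + 2C = -8; 2A + B + 4C = -19; 4A + B + 16C = -81.
Subtracting the first from the second: A + 2C = -11.
Subtracting the second from the third: 2A + 12C = -62.
Solving: C = -5, A = -1, then B = 3.
Therefore h_{14} = -14 + 3 + (-5)·16384 = -81931.

-81931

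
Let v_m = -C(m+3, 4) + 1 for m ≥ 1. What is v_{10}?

C(13, 4) = 715, so v_{10} = -714.

-714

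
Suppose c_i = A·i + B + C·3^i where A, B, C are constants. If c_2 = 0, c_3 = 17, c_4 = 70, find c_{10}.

59032

Write the equations: 2A + B + 9C = 0; 3A + B + 27C = 17; 4A + B + 81C = 70.
Subtracting the first from the second: A + 18C = 17.
Subtracting the second from the third: A + 54C = 53.
Solving: C = 1, A = -1, then B = -7.
Therefore c_{10} = -10 + (-7) + 1·59049 = 59032.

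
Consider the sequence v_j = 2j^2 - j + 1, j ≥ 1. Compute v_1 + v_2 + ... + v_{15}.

Over j = 1..15: Σj = 120, Σj² = 1240.
Total = (2)·1240 + (-1)·120 + (1)·15 = 2375.

2375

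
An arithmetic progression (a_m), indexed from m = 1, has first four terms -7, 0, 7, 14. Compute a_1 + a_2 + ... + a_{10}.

245

Common difference d = 7.
a_m = -7 + (m - 1)·7.
a_{10} = 56; S = 10·(-7 + 56)/2 = 245.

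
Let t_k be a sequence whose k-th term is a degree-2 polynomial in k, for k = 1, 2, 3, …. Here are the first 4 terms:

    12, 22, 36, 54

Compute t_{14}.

1st diffs: 10, 14, 18.
2nd diffs: 4, 4 (constant).
Newton forward-difference form: t_k = 12 + 10·C(k-1,1) + 4·C(k-1,2).
At k = 14: k-1 = 13, so t_{14} = 12 + 130 + 312 = 454.

454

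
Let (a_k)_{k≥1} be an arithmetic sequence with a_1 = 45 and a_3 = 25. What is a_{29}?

Common difference d = (25 - 45) / (3 - 1) = -10.
a_k = 45 + (k - 1)·(-10).
a_{29} = 45 + 28·(-10) = -235.

-235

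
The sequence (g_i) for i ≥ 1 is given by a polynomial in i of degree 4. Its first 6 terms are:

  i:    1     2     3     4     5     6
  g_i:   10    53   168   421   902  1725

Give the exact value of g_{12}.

1st diffs: 43, 115, 253, 481, 823.
2nd diffs: 72, 138, 228, 342.
3rd diffs: 66, 90, 114.
4th diffs: 24, 24 (constant).
So g_i = i^4 + i^3 + 5i^2 + 6i - 3.
Evaluating at i = 12 gives g_{12} = 23253.

23253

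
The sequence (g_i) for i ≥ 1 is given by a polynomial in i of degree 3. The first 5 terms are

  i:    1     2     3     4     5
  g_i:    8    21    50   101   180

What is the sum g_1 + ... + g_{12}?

7444

1st diffs: 13, 29, 51, 79.
2nd diffs: 16, 22, 28.
3rd diffs: 6, 6 (constant).
Newton forward-difference form: g_i = 8 + 13·C(i-1,1) + 16·C(i-1,2) + 6·C(i-1,3).
Continuing: …, 293, 446, 645, 896, …, g_{12} = 2021.
Summing i = 1..12 (12 terms) gives 7444.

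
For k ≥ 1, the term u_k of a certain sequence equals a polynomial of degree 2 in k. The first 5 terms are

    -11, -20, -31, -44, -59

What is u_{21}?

1st diffs: -9, -11, -13, -15.
2nd diffs: -2, -2, -2 (constant).
Newton forward-difference form: u_k = -11 + (-9)·C(k-1,1) + (-2)·C(k-1,2).
At k = 21: k-1 = 20, so u_{21} = -11 - 180 - 380 = -571.

-571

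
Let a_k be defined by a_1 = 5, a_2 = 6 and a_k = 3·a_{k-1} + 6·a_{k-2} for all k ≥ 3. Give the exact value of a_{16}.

Compute successive terms:
a_3 = 48;  a_4 = 180;  a_5 = 828;  …;  a_{13} = 109277100;  a_{14} = 477789516;  a_{15} = 2089031148;  a_{16} = 9133830540.

9133830540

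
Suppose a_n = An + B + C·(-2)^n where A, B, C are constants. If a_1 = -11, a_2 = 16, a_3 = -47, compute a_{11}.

-10271

Write the equations: A + B - 2C = -11; 2A + B + 4C = 16; 3A + B - 8C = -47.
Subtracting the first from the second: A + 6C = 27.
Subtracting the second from the third: A - 12C = -63.
Solving: C = 5, A = -3, then B = 2.
So a_n = -3·n + 2 + 5·(-2)^n; at n=11 this is -10271.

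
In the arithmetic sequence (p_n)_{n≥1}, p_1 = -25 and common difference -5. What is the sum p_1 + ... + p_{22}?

p_n = -25 + (n - 1)·(-5).
p_{22} = -130; S = 22·(-25 + (-130))/2 = -1705.

-1705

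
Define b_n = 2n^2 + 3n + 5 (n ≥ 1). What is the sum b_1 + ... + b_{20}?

6470

Over n = 1..20: Σn = 210, Σn² = 2870.
Total = (2)·2870 + (3)·210 + (5)·20 = 6470.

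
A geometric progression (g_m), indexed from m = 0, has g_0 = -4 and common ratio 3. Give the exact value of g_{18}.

g_m = (-4)·3^(m-0).
g_{18} = (-4)·3^18 = -1549681956.

-1549681956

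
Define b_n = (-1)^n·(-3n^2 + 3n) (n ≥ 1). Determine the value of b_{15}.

(-1)^15 = -1; -3n^2 + 3n at n=15 is -630; so b_{15} = 630.

630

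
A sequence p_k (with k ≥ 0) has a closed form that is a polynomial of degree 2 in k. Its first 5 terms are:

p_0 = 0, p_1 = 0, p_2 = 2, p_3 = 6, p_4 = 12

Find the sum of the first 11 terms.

1st diffs: 0, 2, 4, 6.
2nd diffs: 2, 2, 2 (constant).
Newton forward-difference form: p_k = 2·C(k,2).
Continuing: …, 20, 30, 42, 56, …, p_{10} = 90.
Summing k = 0..10 (11 terms) gives 330.

330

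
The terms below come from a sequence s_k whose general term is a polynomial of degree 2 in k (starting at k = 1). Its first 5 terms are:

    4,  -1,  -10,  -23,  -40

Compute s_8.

-115

1st diffs: -5, -9, -13, -17.
2nd diffs: -4, -4, -4 (constant).
Newton forward-difference form: s_k = 4 + (-5)·C(k-1,1) + (-4)·C(k-1,2).
At k = 8: k-1 = 7, so s_8 = 4 - 35 - 84 = -115.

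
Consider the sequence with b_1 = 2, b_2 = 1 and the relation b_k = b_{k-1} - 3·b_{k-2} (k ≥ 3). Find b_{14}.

Compute successive terms:
b_3 = -5;  b_4 = -8;  b_5 = 7;  …;  b_{11} = 475;  b_{12} = 67;  b_{13} = -1358;  b_{14} = -1559.

-1559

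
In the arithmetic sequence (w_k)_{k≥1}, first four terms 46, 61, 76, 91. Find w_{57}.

886

Common difference d = 15.
w_k = 46 + (k - 1)·15.
w_{57} = 46 + 56·15 = 886.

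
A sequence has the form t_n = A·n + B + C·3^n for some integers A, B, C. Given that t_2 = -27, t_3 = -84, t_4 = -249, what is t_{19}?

-3486784452

Write the equations: 2A + B + 9C = -27; 3A + B + 27C = -84; 4A + B + 81C = -249.
Subtracting the first from the second: A + 18C = -57.
Subtracting the second from the third: A + 54C = -165.
Solving: C = -3, A = -3, then B = 6.
Therefore t_{19} = -57 + 6 + (-3)·1162261467 = -3486784452.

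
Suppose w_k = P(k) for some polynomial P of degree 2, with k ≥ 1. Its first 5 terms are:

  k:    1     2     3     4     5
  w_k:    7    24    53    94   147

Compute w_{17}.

1st diffs: 17, 29, 41, 53.
2nd diffs: 12, 12, 12 (constant).
Newton forward-difference form: w_k = 7 + 17·C(k-1,1) + 12·C(k-1,2).
At k = 17: k-1 = 16, so w_{17} = 7 + 272 + 1440 = 1719.

1719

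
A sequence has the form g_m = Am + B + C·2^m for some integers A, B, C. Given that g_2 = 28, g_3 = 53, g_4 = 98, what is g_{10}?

5168

The three given values yield: 2A + B + 4C = 28; 3A + B + 8C = 53; 4A + B + 16C = 98.
Subtracting the first from the second: A + 4C = 25.
Subtracting the second from the third: A + 8C = 45.
Solving: C = 5, A = 5, then B = -2.
So g_m = 5·m + (-2) + 5·2^m; at m=10 this is 5168.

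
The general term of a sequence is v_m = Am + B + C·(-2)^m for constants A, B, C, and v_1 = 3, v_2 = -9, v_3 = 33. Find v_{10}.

-3021

Plug in m = 1, 2, 3: A + B - 2C = 3; 2A + B + 4C = -9; 3A + B - 8C = 33.
Subtracting the first from the second: A + 6C = -12.
Subtracting the second from the third: A - 12C = 42.
Solving: C = -3, A = 6, then B = -9.
Therefore v_{10} = 60 + (-9) + (-3)·1024 = -3021.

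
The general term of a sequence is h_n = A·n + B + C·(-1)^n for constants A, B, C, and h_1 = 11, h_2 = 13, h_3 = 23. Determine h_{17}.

Write the equations: A + B - C = 11; 2A + B + C = 13; 3A + B - C = 23.
Subtracting the first from the second: A + 2C = 2.
Subtracting the second from the third: A - 2C = 10.
Solving: C = -2, A = 6, then B = 3.
Hence h_{17} = 6·17 + 3 + (-2)·(-1) = 107.

107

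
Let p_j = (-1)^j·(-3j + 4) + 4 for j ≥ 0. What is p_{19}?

(-1)^19 = -1; -3j + 4 at j=19 is -53; so p_{19} = 57.

57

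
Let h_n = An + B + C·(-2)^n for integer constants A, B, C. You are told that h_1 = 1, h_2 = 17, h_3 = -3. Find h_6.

At n = 1, 2, 3: A + B - 2C = 1; 2A + B + 4C = 17; 3A + B - 8C = -3.
Subtracting the first from the second: A + 6C = 16.
Subtracting the second from the third: A - 12C = -20.
Solving: C = 2, A = 4, then B = 1.
Hence h_6 = 4·6 + 1 + 2·64 = 153.

153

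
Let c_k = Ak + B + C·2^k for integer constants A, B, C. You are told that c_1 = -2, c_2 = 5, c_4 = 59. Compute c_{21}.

10485688

Plug in k = 1, 2, 4: A + B + 2C = -2; 2A + B + 4C = 5; 4A + B + 16C = 59.
Subtracting the first from the second: A + 2C = 7.
Subtracting the second from the third: 2A + 12C = 54.
Solving: C = 5, A = -3, then B = -9.
Therefore c_{21} = -63 + (-9) + 5·2097152 = 10485688.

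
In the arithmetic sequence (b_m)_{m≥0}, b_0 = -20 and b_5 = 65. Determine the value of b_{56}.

Common difference d = (65 - (-20)) / (5 - 0) = 17.
b_m = -20 + (m - 0)·17.
b_{56} = -20 + 56·17 = 932.

932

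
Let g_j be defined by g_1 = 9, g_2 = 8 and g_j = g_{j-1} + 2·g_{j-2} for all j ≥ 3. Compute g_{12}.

Applying the relation repeatedly:
g_3 = 26, g_4 = 42, g_5 = 94, g_6 = 178, g_7 = 366, g_8 = 722, g_9 = 1454, g_{10} = 2898, g_{11} = 5806, g_{12} = 11602.
(Characteristic roots are 2 and -1.)

11602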